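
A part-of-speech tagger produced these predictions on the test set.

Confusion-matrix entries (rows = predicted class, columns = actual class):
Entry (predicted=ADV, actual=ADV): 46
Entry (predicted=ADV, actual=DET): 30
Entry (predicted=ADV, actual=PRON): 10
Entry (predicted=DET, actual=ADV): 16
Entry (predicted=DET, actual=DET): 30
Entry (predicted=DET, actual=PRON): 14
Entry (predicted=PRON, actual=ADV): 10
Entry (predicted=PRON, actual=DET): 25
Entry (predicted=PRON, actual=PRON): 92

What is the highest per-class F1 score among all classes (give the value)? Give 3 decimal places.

0.757

Per-class F1 score (2·TP/(2·TP+FP+FN)):
  ADV: TP=46, FP=30+10=40, FN=16+10=26 → 92/158 = 0.5823
  DET: TP=30, FP=16+14=30, FN=30+25=55 → 60/145 = 0.4138
  PRON: TP=92, FP=10+25=35, FN=10+14=24 → 184/243 = 0.7572
Highest is class 'PRON' with F1 score = 0.757.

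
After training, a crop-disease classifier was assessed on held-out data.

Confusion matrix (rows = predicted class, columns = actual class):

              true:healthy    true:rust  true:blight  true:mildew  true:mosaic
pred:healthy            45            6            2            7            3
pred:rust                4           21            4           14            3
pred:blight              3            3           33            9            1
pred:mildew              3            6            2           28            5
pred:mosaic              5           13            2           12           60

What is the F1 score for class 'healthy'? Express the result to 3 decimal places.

0.732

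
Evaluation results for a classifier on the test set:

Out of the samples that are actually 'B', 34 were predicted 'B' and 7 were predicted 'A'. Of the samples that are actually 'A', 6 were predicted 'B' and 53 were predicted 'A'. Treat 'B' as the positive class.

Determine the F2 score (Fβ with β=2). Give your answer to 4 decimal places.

0.8333

Fβ = (1+β²)·TP / ((1+β²)·TP + β²·FN + FP), with β²=4
= 5·34 / (5·34 + 4·7 + 6) = 0.8333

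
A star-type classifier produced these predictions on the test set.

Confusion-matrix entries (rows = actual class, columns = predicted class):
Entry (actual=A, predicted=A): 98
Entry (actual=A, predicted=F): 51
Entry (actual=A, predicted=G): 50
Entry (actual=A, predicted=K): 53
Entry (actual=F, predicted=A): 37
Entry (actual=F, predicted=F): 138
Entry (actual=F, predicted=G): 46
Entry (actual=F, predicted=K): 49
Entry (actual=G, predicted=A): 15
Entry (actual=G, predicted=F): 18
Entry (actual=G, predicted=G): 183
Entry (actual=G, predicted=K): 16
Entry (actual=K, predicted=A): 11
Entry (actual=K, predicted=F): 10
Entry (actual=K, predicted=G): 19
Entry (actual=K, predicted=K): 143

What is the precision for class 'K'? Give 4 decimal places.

One-vs-rest for 'K': TP = diagonal; FP = other classes predicted 'K'; FN = 'K' predicted as other.
precision = TP/(TP+FP).
K: TP=143, FP=53+49+16=118 → 143/261 = 0.54789

0.5479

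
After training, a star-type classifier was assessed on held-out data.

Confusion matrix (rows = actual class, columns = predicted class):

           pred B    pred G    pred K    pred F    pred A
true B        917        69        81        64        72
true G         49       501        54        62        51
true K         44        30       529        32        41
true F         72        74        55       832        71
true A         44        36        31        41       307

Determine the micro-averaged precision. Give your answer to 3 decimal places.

Micro-averaging pools counts across classes: ΣTP=3086, ΣFP=1073, ΣFN=1073.
Micro-precision = TP/(TP+FP) on pooled counts = 0.742 (equals overall accuracy in single-label multiclass).

0.742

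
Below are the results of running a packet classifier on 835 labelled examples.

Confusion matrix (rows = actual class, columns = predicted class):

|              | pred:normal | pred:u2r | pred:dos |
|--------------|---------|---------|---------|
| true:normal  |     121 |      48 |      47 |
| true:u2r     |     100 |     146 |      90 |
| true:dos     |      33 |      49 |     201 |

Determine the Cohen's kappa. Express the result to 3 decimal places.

0.341

Observed agreement pₒ = trace/N = 468/835 = 0.5605
Expected agreement pₑ = Σ (rowᵢ·colᵢ)/N² = (216·254 + 336·243 + 283·338)/835² = 0.3330
κ = (pₒ − pₑ)/(1 − pₑ) = (0.5605 − 0.3330)/(1 − 0.3330) = 0.341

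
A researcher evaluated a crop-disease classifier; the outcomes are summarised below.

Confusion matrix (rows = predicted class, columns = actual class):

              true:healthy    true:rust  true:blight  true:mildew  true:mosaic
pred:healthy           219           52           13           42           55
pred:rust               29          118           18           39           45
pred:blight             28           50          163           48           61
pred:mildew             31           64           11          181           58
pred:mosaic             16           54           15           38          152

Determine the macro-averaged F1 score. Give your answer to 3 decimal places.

0.518

Per-class F1 score (2·TP/(2·TP+FP+FN)):
  healthy: TP=219, FP=52+13+42+55=162, FN=29+28+31+16=104 → 438/704 = 0.6222
  rust: TP=118, FP=29+18+39+45=131, FN=52+50+64+54=220 → 236/587 = 0.4020
  blight: TP=163, FP=28+50+48+61=187, FN=13+18+11+15=57 → 326/570 = 0.5719
  mildew: TP=181, FP=31+64+11+58=164, FN=42+39+48+38=167 → 362/693 = 0.5224
  mosaic: TP=152, FP=16+54+15+38=123, FN=55+45+61+58=219 → 304/646 = 0.4706
Macro-F1 score = mean = (0.6222 + 0.4020 + 0.5719 + 0.5224 + 0.4706) / 5 = 0.518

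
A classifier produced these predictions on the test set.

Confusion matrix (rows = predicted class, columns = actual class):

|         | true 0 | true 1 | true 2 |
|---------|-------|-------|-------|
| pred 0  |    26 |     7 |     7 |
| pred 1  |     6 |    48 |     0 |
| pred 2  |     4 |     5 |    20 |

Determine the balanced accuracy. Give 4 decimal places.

Balanced accuracy = mean of per-class recall.
  0: recall = 26/36 = 0.72222
  1: recall = 48/60 = 0.80000
  2: recall = 20/27 = 0.74074
Mean = (0.72222 + 0.80000 + 0.74074) / 3 = 0.7543

0.7543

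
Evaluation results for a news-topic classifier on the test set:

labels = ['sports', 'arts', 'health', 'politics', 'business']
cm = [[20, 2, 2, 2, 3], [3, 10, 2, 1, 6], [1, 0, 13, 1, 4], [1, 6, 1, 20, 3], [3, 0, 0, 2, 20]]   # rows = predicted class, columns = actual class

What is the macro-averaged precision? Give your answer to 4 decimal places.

0.6547

Per-class precision (TP/(TP+FP)):
  sports: TP=20, FP=2+2+2+3=9 → 20/29 = 0.68966
  arts: TP=10, FP=3+2+1+6=12 → 10/22 = 0.45455
  health: TP=13, FP=1+0+1+4=6 → 13/19 = 0.68421
  politics: TP=20, FP=1+6+1+3=11 → 20/31 = 0.64516
  business: TP=20, FP=3+0+0+2=5 → 20/25 = 0.80000
Macro-precision = mean = (0.68966 + 0.45455 + 0.68421 + 0.64516 + 0.80000) / 5 = 0.6547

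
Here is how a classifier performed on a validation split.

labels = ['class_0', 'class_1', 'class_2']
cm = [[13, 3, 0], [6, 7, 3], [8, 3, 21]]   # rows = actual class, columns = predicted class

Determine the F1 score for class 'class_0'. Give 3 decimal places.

One-vs-rest for 'class_0': TP = diagonal; FP = other classes predicted 'class_0'; FN = 'class_0' predicted as other.
F1 score = 2·TP/(2·TP+FP+FN).
class_0: TP=13, FP=6+8=14, FN=3+0=3 → 26/43 = 0.6047

0.605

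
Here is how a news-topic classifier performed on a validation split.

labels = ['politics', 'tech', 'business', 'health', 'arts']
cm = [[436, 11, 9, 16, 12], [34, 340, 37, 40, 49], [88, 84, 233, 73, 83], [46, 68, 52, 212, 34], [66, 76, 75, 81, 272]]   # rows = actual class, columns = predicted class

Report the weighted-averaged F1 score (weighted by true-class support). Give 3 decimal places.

0.580

Per-class F1 score (2·TP/(2·TP+FP+FN)):
  politics: TP=436, FP=34+88+46+66=234, FN=11+9+16+12=48 → 872/1154 = 0.7556
  tech: TP=340, FP=11+84+68+76=239, FN=34+37+40+49=160 → 680/1079 = 0.6302
  business: TP=233, FP=9+37+52+75=173, FN=88+84+73+83=328 → 466/967 = 0.4819
  health: TP=212, FP=16+40+73+81=210, FN=46+68+52+34=200 → 424/834 = 0.5084
  arts: TP=272, FP=12+49+83+34=178, FN=66+76+75+81=298 → 544/1020 = 0.5333
Weighted-F1 score = Σ (supportᵢ/N)·F1 scoreᵢ with N=2527: (484/2527)·0.7556 + (500/2527)·0.6302 + (561/2527)·0.4819 + (412/2527)·0.5084 + (570/2527)·0.5333 = 0.580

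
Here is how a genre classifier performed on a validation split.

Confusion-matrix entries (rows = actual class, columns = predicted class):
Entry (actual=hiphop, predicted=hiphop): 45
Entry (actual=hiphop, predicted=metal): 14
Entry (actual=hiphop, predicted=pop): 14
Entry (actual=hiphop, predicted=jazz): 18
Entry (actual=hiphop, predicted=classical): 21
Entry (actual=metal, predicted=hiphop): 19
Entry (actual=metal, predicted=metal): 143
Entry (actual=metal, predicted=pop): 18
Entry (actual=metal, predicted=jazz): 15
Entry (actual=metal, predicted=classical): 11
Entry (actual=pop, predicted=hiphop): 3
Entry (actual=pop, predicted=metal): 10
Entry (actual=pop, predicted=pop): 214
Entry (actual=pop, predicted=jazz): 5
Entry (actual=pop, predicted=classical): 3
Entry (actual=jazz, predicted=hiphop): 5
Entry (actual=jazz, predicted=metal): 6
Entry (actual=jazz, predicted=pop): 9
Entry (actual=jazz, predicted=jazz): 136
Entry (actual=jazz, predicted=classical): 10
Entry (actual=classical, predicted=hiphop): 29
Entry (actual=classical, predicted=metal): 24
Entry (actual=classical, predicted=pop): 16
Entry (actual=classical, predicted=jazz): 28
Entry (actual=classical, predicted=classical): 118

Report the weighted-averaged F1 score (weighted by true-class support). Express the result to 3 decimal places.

Per-class F1 score (2·TP/(2·TP+FP+FN)):
  hiphop: TP=45, FP=19+3+5+29=56, FN=14+14+18+21=67 → 90/213 = 0.4225
  metal: TP=143, FP=14+10+6+24=54, FN=19+18+15+11=63 → 286/403 = 0.7097
  pop: TP=214, FP=14+18+9+16=57, FN=3+10+5+3=21 → 428/506 = 0.8458
  jazz: TP=136, FP=18+15+5+28=66, FN=5+6+9+10=30 → 272/368 = 0.7391
  classical: TP=118, FP=21+11+3+10=45, FN=29+24+16+28=97 → 236/378 = 0.6243
Weighted-F1 score = Σ (supportᵢ/N)·F1 scoreᵢ with N=934: (112/934)·0.4225 + (206/934)·0.7097 + (235/934)·0.8458 + (166/934)·0.7391 + (215/934)·0.6243 = 0.695

0.695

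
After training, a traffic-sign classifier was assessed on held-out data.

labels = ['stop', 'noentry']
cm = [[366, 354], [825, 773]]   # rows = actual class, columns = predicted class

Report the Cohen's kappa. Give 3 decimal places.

Observed agreement pₒ = trace/N = 1139/2318 = 0.4914
Expected agreement pₑ = Σ (rowᵢ·colᵢ)/N² = (720·1191 + 1598·1127)/2318² = 0.4948
κ = (pₒ − pₑ)/(1 − pₑ) = (0.4914 − 0.4948)/(1 − 0.4948) = -0.007

-0.007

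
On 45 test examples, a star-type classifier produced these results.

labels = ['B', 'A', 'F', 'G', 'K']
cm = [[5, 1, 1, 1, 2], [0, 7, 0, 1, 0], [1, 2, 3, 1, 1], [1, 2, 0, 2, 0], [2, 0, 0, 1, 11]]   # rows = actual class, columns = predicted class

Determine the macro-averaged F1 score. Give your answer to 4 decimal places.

Per-class F1 score (2·TP/(2·TP+FP+FN)):
  B: TP=5, FP=0+1+1+2=4, FN=1+1+1+2=5 → 10/19 = 0.52632
  A: TP=7, FP=1+2+2+0=5, FN=0+0+1+0=1 → 14/20 = 0.70000
  F: TP=3, FP=1+0+0+0=1, FN=1+2+1+1=5 → 6/12 = 0.50000
  G: TP=2, FP=1+1+1+1=4, FN=1+2+0+0=3 → 4/11 = 0.36364
  K: TP=11, FP=2+0+1+0=3, FN=2+0+0+1=3 → 22/28 = 0.78571
Macro-F1 score = mean = (0.52632 + 0.70000 + 0.50000 + 0.36364 + 0.78571) / 5 = 0.5751

0.5751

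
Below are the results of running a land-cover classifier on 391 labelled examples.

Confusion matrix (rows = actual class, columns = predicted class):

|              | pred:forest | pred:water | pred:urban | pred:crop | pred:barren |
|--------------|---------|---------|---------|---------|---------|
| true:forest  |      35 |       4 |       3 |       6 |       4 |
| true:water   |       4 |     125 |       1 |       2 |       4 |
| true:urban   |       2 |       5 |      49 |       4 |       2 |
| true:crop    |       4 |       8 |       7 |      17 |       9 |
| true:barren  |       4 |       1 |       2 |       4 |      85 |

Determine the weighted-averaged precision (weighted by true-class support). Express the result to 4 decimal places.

0.7843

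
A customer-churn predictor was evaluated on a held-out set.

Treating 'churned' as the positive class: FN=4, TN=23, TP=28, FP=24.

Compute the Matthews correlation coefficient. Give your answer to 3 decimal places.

0.377

MCC = (TP·TN − FP·FN) / √((TP+FP)(TP+FN)(TN+FP)(TN+FN))
Numerator = 28·23 − 24·4 = 548
Denominator = √(52·32·47·27) = √2111616 = 1453.1400
MCC = 548 / 1453.1400 = 0.377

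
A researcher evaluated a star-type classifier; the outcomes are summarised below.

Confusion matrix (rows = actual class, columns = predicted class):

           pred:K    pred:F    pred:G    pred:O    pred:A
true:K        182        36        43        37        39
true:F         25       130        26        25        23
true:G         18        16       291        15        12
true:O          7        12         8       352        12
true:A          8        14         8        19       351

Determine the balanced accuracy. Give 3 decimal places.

0.742

Balanced accuracy = mean of per-class recall.
  K: recall = 182/337 = 0.5401
  F: recall = 130/229 = 0.5677
  G: recall = 291/352 = 0.8267
  O: recall = 352/391 = 0.9003
  A: recall = 351/400 = 0.8775
Mean = (0.5401 + 0.5677 + 0.8267 + 0.9003 + 0.8775) / 5 = 0.742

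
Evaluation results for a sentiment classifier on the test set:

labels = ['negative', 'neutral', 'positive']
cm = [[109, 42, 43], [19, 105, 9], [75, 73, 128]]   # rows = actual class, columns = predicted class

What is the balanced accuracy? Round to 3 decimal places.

Balanced accuracy = mean of per-class recall.
  negative: recall = 109/194 = 0.5619
  neutral: recall = 105/133 = 0.7895
  positive: recall = 128/276 = 0.4638
Mean = (0.5619 + 0.7895 + 0.4638) / 3 = 0.605

0.605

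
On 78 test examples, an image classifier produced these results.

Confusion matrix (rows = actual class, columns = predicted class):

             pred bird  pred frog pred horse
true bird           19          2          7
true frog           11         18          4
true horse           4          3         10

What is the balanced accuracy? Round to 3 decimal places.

0.604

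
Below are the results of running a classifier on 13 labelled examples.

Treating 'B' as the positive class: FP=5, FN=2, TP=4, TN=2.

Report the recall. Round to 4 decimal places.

Recall = TP/(TP+FN) = 4/(4+2) = 4/6 = 0.6667

0.6667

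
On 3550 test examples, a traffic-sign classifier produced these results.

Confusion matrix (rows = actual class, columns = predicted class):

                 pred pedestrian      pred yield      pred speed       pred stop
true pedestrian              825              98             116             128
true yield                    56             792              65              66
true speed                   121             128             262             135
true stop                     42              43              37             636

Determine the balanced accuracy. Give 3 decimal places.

0.690

Balanced accuracy = mean of per-class recall.
  pedestrian: recall = 825/1167 = 0.7069
  yield: recall = 792/979 = 0.8090
  speed: recall = 262/646 = 0.4056
  stop: recall = 636/758 = 0.8391
Mean = (0.7069 + 0.8090 + 0.4056 + 0.8391) / 4 = 0.690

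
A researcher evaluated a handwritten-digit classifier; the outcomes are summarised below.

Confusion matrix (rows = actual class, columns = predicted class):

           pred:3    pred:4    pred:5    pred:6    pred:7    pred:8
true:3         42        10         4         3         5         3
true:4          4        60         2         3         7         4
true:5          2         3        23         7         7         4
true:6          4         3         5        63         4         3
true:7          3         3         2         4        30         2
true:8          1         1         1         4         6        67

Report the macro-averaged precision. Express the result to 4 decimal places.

0.6979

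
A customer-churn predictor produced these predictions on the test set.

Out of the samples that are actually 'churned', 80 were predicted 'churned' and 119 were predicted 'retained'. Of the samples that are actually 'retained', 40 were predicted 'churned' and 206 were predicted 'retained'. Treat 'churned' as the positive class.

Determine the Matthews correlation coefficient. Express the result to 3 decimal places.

0.268

MCC = (TP·TN − FP·FN) / √((TP+FP)(TP+FN)(TN+FP)(TN+FN))
Numerator = 80·206 − 40·119 = 11720
Denominator = √(120·199·246·325) = √1909206000 = 43694.4619
MCC = 11720 / 43694.4619 = 0.268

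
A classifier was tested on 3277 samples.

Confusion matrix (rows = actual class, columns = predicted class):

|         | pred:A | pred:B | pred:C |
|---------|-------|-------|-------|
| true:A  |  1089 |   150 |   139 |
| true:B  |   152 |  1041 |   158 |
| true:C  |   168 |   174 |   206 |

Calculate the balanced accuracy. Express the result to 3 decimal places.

Balanced accuracy = mean of per-class recall.
  A: recall = 1089/1378 = 0.7903
  B: recall = 1041/1351 = 0.7705
  C: recall = 206/548 = 0.3759
Mean = (0.7903 + 0.7705 + 0.3759) / 3 = 0.646

0.646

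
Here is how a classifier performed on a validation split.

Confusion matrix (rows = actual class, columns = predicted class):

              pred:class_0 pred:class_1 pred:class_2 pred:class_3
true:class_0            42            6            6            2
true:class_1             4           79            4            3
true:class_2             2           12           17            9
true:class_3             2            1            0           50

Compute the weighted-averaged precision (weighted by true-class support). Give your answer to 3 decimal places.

0.779

Per-class precision (TP/(TP+FP)):
  class_0: TP=42, FP=4+2+2=8 → 42/50 = 0.8400
  class_1: TP=79, FP=6+12+1=19 → 79/98 = 0.8061
  class_2: TP=17, FP=6+4+0=10 → 17/27 = 0.6296
  class_3: TP=50, FP=2+3+9=14 → 50/64 = 0.7813
Weighted-precision = Σ (supportᵢ/N)·precisionᵢ with N=239: (56/239)·0.8400 + (90/239)·0.8061 + (40/239)·0.6296 + (53/239)·0.7813 = 0.779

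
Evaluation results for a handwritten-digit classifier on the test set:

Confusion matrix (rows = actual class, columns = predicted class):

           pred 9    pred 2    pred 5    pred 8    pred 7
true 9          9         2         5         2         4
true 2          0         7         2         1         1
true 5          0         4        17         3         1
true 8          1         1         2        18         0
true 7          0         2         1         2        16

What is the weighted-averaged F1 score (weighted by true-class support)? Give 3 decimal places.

Per-class F1 score (2·TP/(2·TP+FP+FN)):
  9: TP=9, FP=0+0+1+0=1, FN=2+5+2+4=13 → 18/32 = 0.5625
  2: TP=7, FP=2+4+1+2=9, FN=0+2+1+1=4 → 14/27 = 0.5185
  5: TP=17, FP=5+2+2+1=10, FN=0+4+3+1=8 → 34/52 = 0.6538
  8: TP=18, FP=2+1+3+2=8, FN=1+1+2+0=4 → 36/48 = 0.7500
  7: TP=16, FP=4+1+1+0=6, FN=0+2+1+2=5 → 32/43 = 0.7442
Weighted-F1 score = Σ (supportᵢ/N)·F1 scoreᵢ with N=101: (22/101)·0.5625 + (11/101)·0.5185 + (25/101)·0.6538 + (22/101)·0.7500 + (21/101)·0.7442 = 0.659

0.659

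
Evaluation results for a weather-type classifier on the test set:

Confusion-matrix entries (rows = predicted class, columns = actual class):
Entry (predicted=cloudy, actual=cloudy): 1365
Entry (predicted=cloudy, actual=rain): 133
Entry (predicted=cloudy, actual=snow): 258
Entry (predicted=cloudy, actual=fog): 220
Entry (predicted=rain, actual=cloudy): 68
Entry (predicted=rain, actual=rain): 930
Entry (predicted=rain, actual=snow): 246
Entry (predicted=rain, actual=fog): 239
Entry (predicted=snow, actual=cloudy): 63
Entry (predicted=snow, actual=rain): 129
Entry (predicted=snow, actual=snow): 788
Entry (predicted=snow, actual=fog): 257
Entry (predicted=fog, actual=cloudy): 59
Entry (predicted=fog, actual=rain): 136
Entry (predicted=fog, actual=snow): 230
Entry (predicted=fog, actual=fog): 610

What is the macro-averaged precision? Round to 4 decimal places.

0.6361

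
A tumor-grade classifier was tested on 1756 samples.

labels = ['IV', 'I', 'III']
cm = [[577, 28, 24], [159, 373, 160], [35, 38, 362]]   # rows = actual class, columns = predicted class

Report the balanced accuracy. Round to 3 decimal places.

Balanced accuracy = mean of per-class recall.
  IV: recall = 577/629 = 0.9173
  I: recall = 373/692 = 0.5390
  III: recall = 362/435 = 0.8322
Mean = (0.9173 + 0.5390 + 0.8322) / 3 = 0.763

0.763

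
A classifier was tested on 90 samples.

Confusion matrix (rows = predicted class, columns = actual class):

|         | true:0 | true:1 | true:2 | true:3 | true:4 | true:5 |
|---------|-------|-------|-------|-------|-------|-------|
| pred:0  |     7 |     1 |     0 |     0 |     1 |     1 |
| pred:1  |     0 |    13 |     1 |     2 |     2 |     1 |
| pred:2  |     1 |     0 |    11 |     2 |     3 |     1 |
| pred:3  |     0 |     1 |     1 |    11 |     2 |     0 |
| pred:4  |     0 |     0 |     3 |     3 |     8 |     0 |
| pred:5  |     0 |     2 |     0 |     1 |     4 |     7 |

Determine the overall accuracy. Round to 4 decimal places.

0.6333

Accuracy = trace / total = (7+13+11+11+8+7=57) / 90 = 57/90 = 0.6333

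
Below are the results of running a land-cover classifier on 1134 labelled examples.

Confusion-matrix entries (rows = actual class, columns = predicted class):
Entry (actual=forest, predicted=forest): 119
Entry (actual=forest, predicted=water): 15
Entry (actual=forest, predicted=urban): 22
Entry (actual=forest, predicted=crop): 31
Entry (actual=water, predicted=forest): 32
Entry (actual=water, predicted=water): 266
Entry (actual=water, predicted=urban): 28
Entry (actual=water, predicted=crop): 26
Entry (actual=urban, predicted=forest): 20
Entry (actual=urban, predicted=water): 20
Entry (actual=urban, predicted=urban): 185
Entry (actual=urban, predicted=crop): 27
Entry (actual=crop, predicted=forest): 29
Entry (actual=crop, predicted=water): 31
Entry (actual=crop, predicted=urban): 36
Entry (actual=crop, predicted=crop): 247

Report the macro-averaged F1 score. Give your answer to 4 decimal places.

Per-class F1 score (2·TP/(2·TP+FP+FN)):
  forest: TP=119, FP=32+20+29=81, FN=15+22+31=68 → 238/387 = 0.61499
  water: TP=266, FP=15+20+31=66, FN=32+28+26=86 → 532/684 = 0.77778
  urban: TP=185, FP=22+28+36=86, FN=20+20+27=67 → 370/523 = 0.70746
  crop: TP=247, FP=31+26+27=84, FN=29+31+36=96 → 494/674 = 0.73294
Macro-F1 score = mean = (0.61499 + 0.77778 + 0.70746 + 0.73294) / 4 = 0.7083

0.7083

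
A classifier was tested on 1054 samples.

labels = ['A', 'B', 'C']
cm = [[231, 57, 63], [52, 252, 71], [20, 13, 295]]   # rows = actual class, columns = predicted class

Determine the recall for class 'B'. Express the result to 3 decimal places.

One-vs-rest for 'B': TP = diagonal; FP = other classes predicted 'B'; FN = 'B' predicted as other.
recall = TP/(TP+FN).
B: TP=252, FN=52+71=123 → 252/375 = 0.6720

0.672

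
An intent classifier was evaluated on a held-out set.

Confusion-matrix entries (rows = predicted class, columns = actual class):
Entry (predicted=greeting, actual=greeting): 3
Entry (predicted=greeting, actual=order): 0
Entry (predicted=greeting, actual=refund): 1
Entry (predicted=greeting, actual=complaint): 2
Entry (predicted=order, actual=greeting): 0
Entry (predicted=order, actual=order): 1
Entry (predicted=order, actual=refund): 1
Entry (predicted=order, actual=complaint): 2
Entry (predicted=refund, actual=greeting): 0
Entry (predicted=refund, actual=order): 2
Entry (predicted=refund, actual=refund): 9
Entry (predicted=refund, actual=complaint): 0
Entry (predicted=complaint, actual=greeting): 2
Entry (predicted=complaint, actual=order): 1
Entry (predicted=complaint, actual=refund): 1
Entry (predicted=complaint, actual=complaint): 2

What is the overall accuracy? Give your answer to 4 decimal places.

0.5556

Accuracy = trace / total = (3+1+9+2=15) / 27 = 15/27 = 0.5556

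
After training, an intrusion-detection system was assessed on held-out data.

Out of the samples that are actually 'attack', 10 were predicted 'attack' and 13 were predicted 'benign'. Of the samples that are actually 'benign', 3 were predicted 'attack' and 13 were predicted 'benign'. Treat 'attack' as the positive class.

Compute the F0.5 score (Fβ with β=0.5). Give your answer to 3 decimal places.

Fβ = (1+β²)·TP / ((1+β²)·TP + β²·FN + FP), with β²=1/4
= 1.25·10 / (1.25·10 + 0.25·13 + 3) = 0.667

0.667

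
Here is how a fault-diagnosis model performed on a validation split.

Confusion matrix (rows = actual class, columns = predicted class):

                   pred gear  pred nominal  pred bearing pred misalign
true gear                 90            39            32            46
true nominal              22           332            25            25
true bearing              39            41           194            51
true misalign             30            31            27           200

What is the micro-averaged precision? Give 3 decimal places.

0.667

Micro-averaging pools counts across classes: ΣTP=816, ΣFP=408, ΣFN=408.
Micro-precision = TP/(TP+FP) on pooled counts = 0.667 (equals overall accuracy in single-label multiclass).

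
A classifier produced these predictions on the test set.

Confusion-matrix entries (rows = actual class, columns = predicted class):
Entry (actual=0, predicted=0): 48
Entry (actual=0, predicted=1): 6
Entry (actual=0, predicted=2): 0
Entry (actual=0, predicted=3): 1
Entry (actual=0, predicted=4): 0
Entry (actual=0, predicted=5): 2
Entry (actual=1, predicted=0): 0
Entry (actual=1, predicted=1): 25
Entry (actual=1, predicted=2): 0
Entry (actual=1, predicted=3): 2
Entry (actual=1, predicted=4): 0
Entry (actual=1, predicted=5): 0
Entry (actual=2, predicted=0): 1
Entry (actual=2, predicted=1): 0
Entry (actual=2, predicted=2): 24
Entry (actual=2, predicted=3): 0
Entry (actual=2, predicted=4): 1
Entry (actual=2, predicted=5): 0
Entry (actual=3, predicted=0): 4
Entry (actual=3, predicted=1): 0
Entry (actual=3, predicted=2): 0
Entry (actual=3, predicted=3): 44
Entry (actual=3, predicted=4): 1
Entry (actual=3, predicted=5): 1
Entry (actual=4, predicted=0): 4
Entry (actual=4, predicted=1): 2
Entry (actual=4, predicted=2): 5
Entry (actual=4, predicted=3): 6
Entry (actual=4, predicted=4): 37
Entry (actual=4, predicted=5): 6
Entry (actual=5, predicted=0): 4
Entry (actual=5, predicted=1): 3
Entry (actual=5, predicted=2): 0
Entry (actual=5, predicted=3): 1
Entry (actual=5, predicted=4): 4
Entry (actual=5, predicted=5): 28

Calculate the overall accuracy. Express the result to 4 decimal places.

0.7923

Accuracy = trace / total = (48+25+24+44+37+28=206) / 260 = 206/260 = 0.7923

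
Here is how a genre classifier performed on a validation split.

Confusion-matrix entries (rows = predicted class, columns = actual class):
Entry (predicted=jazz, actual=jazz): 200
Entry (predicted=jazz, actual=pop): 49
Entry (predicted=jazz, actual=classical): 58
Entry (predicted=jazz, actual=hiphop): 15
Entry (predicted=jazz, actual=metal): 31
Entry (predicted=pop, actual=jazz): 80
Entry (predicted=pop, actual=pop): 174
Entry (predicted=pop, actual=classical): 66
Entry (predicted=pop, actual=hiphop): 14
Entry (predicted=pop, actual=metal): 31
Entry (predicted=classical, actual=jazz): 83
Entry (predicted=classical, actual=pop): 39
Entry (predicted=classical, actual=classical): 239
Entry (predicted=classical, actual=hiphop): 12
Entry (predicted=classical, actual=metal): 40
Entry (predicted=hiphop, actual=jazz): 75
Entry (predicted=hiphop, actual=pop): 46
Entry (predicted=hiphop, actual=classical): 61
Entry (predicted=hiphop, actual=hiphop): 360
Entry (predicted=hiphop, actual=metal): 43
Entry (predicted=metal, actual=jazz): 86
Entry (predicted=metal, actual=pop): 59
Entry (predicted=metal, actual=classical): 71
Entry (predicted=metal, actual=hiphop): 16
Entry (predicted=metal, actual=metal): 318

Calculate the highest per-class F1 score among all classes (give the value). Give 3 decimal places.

0.719

Per-class F1 score (2·TP/(2·TP+FP+FN)):
  jazz: TP=200, FP=49+58+15+31=153, FN=80+83+75+86=324 → 400/877 = 0.4561
  pop: TP=174, FP=80+66+14+31=191, FN=49+39+46+59=193 → 348/732 = 0.4754
  classical: TP=239, FP=83+39+12+40=174, FN=58+66+61+71=256 → 478/908 = 0.5264
  hiphop: TP=360, FP=75+46+61+43=225, FN=15+14+12+16=57 → 720/1002 = 0.7186
  metal: TP=318, FP=86+59+71+16=232, FN=31+31+40+43=145 → 636/1013 = 0.6278
Highest is class 'hiphop' with F1 score = 0.719.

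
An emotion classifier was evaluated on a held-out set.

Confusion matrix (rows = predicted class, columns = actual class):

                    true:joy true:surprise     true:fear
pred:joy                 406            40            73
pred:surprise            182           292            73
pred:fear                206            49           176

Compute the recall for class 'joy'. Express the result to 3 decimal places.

0.511

recall = TP/(TP+FN).
joy: TP=406, FN=182+206=388 → 406/794 = 0.5113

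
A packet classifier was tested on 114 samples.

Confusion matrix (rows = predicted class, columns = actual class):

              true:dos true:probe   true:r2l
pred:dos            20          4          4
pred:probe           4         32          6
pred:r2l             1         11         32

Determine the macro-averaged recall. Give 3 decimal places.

Per-class recall (TP/(TP+FN)):
  dos: TP=20, FN=4+1=5 → 20/25 = 0.8000
  probe: TP=32, FN=4+11=15 → 32/47 = 0.6809
  r2l: TP=32, FN=4+6=10 → 32/42 = 0.7619
Macro-recall = mean = (0.8000 + 0.6809 + 0.7619) / 3 = 0.748

0.748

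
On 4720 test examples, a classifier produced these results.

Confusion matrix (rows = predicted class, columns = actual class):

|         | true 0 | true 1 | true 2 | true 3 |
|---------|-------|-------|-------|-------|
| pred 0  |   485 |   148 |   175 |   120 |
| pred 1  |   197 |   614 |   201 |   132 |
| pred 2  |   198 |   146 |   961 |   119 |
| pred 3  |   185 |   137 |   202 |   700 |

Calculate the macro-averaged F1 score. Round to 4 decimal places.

0.5766

Per-class F1 score (2·TP/(2·TP+FP+FN)):
  0: TP=485, FP=148+175+120=443, FN=197+198+185=580 → 970/1993 = 0.48670
  1: TP=614, FP=197+201+132=530, FN=148+146+137=431 → 1228/2189 = 0.56099
  2: TP=961, FP=198+146+119=463, FN=175+201+202=578 → 1922/2963 = 0.64867
  3: TP=700, FP=185+137+202=524, FN=120+132+119=371 → 1400/2295 = 0.61002
Macro-F1 score = mean = (0.48670 + 0.56099 + 0.64867 + 0.61002) / 4 = 0.5766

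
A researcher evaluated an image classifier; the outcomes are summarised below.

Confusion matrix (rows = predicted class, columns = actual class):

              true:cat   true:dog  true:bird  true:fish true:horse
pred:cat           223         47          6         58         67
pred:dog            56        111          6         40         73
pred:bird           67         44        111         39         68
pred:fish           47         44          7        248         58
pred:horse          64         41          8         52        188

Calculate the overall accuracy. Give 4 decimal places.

0.4969

Accuracy = trace / total = (223+111+111+248+188=881) / 1773 = 881/1773 = 0.4969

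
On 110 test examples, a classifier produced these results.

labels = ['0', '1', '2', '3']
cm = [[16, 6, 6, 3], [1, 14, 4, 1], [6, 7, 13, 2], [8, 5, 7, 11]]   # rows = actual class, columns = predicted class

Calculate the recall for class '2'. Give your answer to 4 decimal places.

0.4643

recall = TP/(TP+FN).
2: TP=13, FN=6+7+2=15 → 13/28 = 0.46429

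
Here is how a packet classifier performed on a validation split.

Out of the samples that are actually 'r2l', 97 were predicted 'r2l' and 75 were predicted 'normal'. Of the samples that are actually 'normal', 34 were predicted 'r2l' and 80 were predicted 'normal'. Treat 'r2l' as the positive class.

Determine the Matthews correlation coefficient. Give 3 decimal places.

0.261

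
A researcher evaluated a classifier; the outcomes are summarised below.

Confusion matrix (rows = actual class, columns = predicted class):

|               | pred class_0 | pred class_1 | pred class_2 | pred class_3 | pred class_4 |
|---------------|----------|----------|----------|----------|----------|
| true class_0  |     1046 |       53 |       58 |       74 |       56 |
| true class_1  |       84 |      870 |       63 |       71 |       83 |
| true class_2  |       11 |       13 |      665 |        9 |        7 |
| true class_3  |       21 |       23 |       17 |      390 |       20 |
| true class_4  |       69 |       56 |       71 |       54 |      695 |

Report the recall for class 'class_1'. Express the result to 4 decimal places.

Treat 'class_1' as positive and all other classes as negative.
recall = TP/(TP+FN).
class_1: TP=870, FN=84+63+71+83=301 → 870/1171 = 0.74295

0.7430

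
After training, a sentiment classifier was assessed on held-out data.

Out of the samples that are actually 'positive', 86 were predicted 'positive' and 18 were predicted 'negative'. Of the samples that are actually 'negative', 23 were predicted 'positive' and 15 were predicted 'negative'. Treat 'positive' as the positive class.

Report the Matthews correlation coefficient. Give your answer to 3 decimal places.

0.232

MCC = (TP·TN − FP·FN) / √((TP+FP)(TP+FN)(TN+FP)(TN+FN))
Numerator = 86·15 − 23·18 = 876
Denominator = √(109·104·38·33) = √14215344 = 3770.3241
MCC = 876 / 3770.3241 = 0.232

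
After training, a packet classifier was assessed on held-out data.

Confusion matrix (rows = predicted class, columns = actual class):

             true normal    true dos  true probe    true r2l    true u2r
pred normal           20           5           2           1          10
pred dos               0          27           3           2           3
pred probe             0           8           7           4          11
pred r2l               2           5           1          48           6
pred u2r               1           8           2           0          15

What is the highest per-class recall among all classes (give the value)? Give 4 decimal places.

0.8727

Per-class recall (TP/(TP+FN)):
  normal: TP=20, FN=0+0+2+1=3 → 20/23 = 0.86957
  dos: TP=27, FN=5+8+5+8=26 → 27/53 = 0.50943
  probe: TP=7, FN=2+3+1+2=8 → 7/15 = 0.46667
  r2l: TP=48, FN=1+2+4+0=7 → 48/55 = 0.87273
  u2r: TP=15, FN=10+3+11+6=30 → 15/45 = 0.33333
Highest is class 'r2l' with recall = 0.8727.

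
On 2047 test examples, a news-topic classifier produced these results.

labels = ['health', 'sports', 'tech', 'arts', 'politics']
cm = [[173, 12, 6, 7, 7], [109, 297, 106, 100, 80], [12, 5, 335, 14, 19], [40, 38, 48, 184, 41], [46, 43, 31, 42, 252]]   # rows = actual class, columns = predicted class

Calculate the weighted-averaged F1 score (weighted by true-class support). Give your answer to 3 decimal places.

Per-class F1 score (2·TP/(2·TP+FP+FN)):
  health: TP=173, FP=109+12+40+46=207, FN=12+6+7+7=32 → 346/585 = 0.5915
  sports: TP=297, FP=12+5+38+43=98, FN=109+106+100+80=395 → 594/1087 = 0.5465
  tech: TP=335, FP=6+106+48+31=191, FN=12+5+14+19=50 → 670/911 = 0.7355
  arts: TP=184, FP=7+100+14+42=163, FN=40+38+48+41=167 → 368/698 = 0.5272
  politics: TP=252, FP=7+80+19+41=147, FN=46+43+31+42=162 → 504/813 = 0.6199
Weighted-F1 score = Σ (supportᵢ/N)·F1 scoreᵢ with N=2047: (205/2047)·0.5915 + (692/2047)·0.5465 + (385/2047)·0.7355 + (351/2047)·0.5272 + (414/2047)·0.6199 = 0.598

0.598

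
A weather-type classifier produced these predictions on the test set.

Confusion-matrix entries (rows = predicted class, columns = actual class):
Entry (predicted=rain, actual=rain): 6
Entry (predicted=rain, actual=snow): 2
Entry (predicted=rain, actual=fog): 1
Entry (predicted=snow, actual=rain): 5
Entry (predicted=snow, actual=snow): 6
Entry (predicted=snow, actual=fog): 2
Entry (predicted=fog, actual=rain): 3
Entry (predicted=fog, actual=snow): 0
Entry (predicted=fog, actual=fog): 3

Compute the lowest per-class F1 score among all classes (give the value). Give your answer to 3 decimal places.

0.500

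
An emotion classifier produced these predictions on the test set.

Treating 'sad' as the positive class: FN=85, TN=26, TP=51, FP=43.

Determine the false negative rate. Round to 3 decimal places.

0.625

FNR = FN/(FN+TP) = 85/(85+51) = 0.625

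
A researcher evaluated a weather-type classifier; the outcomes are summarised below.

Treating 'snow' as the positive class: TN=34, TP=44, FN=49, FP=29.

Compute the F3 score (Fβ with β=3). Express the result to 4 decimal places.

0.4835

Fβ = (1+β²)·TP / ((1+β²)·TP + β²·FN + FP), with β²=9
= 10·44 / (10·44 + 9·49 + 29) = 0.4835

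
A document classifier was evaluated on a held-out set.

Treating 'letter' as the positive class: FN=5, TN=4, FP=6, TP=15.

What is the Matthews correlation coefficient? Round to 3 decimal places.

MCC = (TP·TN − FP·FN) / √((TP+FP)(TP+FN)(TN+FP)(TN+FN))
Numerator = 15·4 − 6·5 = 30
Denominator = √(21·20·10·9) = √37800 = 194.4222
MCC = 30 / 194.4222 = 0.154

0.154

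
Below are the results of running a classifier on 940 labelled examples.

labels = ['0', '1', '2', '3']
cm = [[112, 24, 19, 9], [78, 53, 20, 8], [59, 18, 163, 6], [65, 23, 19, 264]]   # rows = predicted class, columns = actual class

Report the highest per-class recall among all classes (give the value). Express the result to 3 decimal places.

0.920

Per-class recall (TP/(TP+FN)):
  0: TP=112, FN=78+59+65=202 → 112/314 = 0.3567
  1: TP=53, FN=24+18+23=65 → 53/118 = 0.4492
  2: TP=163, FN=19+20+19=58 → 163/221 = 0.7376
  3: TP=264, FN=9+8+6=23 → 264/287 = 0.9199
Highest is class '3' with recall = 0.920.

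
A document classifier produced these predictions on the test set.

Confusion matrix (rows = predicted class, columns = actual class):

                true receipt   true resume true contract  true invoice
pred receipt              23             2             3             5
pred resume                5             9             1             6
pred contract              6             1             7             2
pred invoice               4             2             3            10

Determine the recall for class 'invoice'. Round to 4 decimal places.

0.4348

recall = TP/(TP+FN).
invoice: TP=10, FN=5+6+2=13 → 10/23 = 0.43478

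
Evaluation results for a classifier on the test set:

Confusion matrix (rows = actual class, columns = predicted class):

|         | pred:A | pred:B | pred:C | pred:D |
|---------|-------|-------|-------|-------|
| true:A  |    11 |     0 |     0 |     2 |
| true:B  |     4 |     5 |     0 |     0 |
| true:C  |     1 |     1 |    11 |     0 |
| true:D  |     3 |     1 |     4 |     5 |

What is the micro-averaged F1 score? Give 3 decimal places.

Micro-averaging pools counts across classes: ΣTP=32, ΣFP=16, ΣFN=16.
Micro-F1 score = 2·TP/(2·TP+FP+FN) on pooled counts = 0.667 (equals overall accuracy in single-label multiclass).

0.667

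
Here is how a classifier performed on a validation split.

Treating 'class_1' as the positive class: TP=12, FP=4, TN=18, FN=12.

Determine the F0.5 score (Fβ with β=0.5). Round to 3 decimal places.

0.682

Fβ = (1+β²)·TP / ((1+β²)·TP + β²·FN + FP), with β²=1/4
= 1.25·12 / (1.25·12 + 0.25·12 + 4) = 0.682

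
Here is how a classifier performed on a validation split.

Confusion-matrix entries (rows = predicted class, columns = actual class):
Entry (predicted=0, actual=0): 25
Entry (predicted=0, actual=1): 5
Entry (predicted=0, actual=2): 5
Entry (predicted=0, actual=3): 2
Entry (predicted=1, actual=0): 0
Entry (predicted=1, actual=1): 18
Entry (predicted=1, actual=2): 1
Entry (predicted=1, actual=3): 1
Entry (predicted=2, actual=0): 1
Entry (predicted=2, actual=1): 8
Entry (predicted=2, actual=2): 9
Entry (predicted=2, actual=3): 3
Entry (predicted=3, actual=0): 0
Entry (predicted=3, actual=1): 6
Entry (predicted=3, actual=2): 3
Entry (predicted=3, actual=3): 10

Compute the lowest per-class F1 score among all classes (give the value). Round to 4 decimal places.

Per-class F1 score (2·TP/(2·TP+FP+FN)):
  0: TP=25, FP=5+5+2=12, FN=0+1+0=1 → 50/63 = 0.79365
  1: TP=18, FP=0+1+1=2, FN=5+8+6=19 → 36/57 = 0.63158
  2: TP=9, FP=1+8+3=12, FN=5+1+3=9 → 18/39 = 0.46154
  3: TP=10, FP=0+6+3=9, FN=2+1+3=6 → 20/35 = 0.57143
Lowest is class '2' with F1 score = 0.4615.

0.4615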